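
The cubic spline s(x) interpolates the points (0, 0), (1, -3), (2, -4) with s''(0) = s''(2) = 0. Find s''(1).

3

Put M_i = s'' at the i-th knot. Here h = (1, 1) and Δ = (-3, -1), so the interior equations h_(i-1)·M_(i-1) + 2(h_(i-1)+h_i)·M_i + h_i·M_(i+1) = 6(Δ_i − Δ_(i-1)) read
  1·M_0 + 4·M_1 + 1·M_2 = 6(Δ_1 - Δ_0) = 12
Natural end conditions: M_0 = M_2 = 0.
Forward elimination and back-substitution give M_0 = 0, M_1 = 3, M_2 = 0.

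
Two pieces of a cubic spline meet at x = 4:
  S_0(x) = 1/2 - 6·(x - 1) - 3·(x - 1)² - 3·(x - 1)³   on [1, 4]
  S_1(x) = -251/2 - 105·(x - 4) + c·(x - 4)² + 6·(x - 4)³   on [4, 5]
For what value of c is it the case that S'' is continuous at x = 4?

-30

S_0''(x) = -6 - 18·(x - 1), so S_0''(4) = -60. On the right, S_1''(4) = 2c, so c = -30.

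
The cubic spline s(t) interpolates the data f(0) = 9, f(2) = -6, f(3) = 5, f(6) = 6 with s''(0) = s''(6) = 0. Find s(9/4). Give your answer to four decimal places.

-3.9463

Write M_i for s''(x_i). With h_i = 2, 1, 3 and divided differences Δ_i = -15/2, 11, 1/3, the continuity of s' gives the tridiagonal system
  2·M_0 + 6·M_1 + 1·M_2 = 6(Δ_1 - Δ_0) = 111
  1·M_1 + 8·M_2 + 3·M_3 = 6(Δ_2 - Δ_1) = -64
Natural end conditions: M_0 = M_3 = 0.
Hence M_0 = 0, M_1 = 952/47, M_2 = -495/47, M_3 = 0.
On [2, 3], s(t) = -6 + 1693/282·(t - 2) + 476/47·(t - 2)² - 1447/282·(t - 2)³.
With (t - 2) = 1/4: s(9/4) = -23741/6016.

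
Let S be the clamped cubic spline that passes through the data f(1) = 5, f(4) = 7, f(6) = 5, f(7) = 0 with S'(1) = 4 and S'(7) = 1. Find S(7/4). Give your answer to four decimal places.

Write M_i for S''(x_i). With h_i = 3, 2, 1 and divided differences Δ_i = 2/3, -1, -5, the continuity of S' gives the tridiagonal system
  3·M_0 + 10·M_1 + 2·M_2 = 6(Δ_1 - Δ_0) = -10
  2·M_1 + 6·M_2 + 1·M_3 = 6(Δ_2 - Δ_1) = -24
Clamped end conditions give two more equations: 2h_0·M_0 + h_0·M_1 = 6(Δ_0 - S'(1)) = -20 and h_2·M_2 + 2h_2·M_3 = 6(S'(7) - Δ_2) = 36.
Hence M_0 = -82/19, M_1 = 112/57, M_2 = -476/57, M_3 = 1264/57.
On [1, 4], S(x) = 5 + 4·(x - 1) - 41/19·(x - 1)² + 179/513·(x - 1)³.
With (x - 1) = 3/4: S(7/4) = 8431/1216.

6.9334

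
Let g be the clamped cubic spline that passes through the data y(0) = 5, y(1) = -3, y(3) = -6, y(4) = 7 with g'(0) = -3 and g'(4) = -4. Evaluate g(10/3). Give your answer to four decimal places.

-0.0667

Write M_i for g''(x_i). With h_i = 1, 2, 1 and divided differences Δ_i = -8, -3/2, 13, the continuity of g' gives the tridiagonal system
  1·M_0 + 6·M_1 + 2·M_2 = 6(Δ_1 - Δ_0) = 39
  2·M_1 + 6·M_2 + 1·M_3 = 6(Δ_2 - Δ_1) = 87
Clamped end conditions give two more equations: 2h_0·M_0 + h_0·M_1 = 6(Δ_0 - g'(0)) = -30 and h_2·M_2 + 2h_2·M_3 = 6(g'(4) - Δ_2) = -102.
Solving: M_0 = -77/5, M_1 = 4/5, M_2 = 124/5, M_3 = -317/5.
On [3, 4], g(t) = -6 + 153/10·(t - 3) + 62/5·(t - 3)² - 147/10·(t - 3)³.
With (t - 3) = 1/3: g(10/3) = -1/15.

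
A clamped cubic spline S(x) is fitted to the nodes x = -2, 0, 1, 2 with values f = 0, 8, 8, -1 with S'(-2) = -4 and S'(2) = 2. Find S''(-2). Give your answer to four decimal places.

14.4545

With M_i denoting the second derivative at x_i, h_i = 2, 1, 1, and Δ_i = (y_(i+1) − y_i)/h_i = 4, 0, -9:
  2·M_0 + 6·M_1 + 1·M_2 = 6(Δ_1 - Δ_0) = -24
  1·M_1 + 4·M_2 + 1·M_3 = 6(Δ_2 - Δ_1) = -54
Clamped end conditions give two more equations: 2h_0·M_0 + h_0·M_1 = 6(Δ_0 - S'(-2)) = 48 and h_2·M_2 + 2h_2·M_3 = 6(S'(2) - Δ_2) = 66.
Solving: M_0 = 159/11, M_1 = -54/11, M_2 = -258/11, M_3 = 492/11.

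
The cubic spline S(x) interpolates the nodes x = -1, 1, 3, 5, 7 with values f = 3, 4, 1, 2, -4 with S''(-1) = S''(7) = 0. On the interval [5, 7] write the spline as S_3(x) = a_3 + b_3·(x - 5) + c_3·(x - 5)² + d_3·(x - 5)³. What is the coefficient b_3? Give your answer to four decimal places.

Let M_i = S''(x_i). Step sizes h_i = 2, 2, 2, 2; slopes of the chords Δ_i = (y_(i+1) - y_i)/h_i = 1/2, -3/2, 1/2, -3.
  2·M_0 + 8·M_1 + 2·M_2 = 6(Δ_1 - Δ_0) = -12
  2·M_1 + 8·M_2 + 2·M_3 = 6(Δ_2 - Δ_1) = 12
  2·M_2 + 8·M_3 + 2·M_4 = 6(Δ_3 - Δ_2) = -21
Natural end conditions: M_0 = M_4 = 0.
Solving the tridiagonal system: M_0 = 0, M_1 = -249/112, M_2 = 81/28, M_3 = -375/112, M_4 = 0.
On [5, 7], with S_3(x) = a_3 + b_3·(x - 5) + c_3·(x - 5)² + d_3·(x - 5)³: c_3 = M_3/2 = -375/224, d_3 = (M_4 - M_3)/(6h_3) = 125/448, b_3 = Δ_3 - h_3(2M_3 + M_4)/6 = -43/56.

-0.7679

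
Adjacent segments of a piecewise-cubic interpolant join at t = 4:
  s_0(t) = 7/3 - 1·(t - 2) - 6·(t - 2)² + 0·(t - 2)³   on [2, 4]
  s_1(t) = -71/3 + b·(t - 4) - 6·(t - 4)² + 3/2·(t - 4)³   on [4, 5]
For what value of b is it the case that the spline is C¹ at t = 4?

-25

s_0'(t) = -1 - 12·(t - 2) + 0·(t - 2)², so s_0'(4) = -25. On the right, s_1'(4) = b, so b = -25.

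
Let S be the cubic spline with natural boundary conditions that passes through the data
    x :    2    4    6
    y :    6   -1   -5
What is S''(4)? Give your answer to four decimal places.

Let M_i = S''(x_i). Step sizes h_i = 2, 2; slopes of the chords Δ_i = (y_(i+1) - y_i)/h_i = -7/2, -2.
  2·M_0 + 8·M_1 + 2·M_2 = 6(Δ_1 - Δ_0) = 9
Natural end conditions: M_0 = M_2 = 0.
Solving the tridiagonal system: M_0 = 0, M_1 = 9/8, M_2 = 0.

1.1250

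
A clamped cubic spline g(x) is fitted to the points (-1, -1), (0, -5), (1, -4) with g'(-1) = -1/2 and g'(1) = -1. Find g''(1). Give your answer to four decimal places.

With M_i denoting the second derivative at x_i, h_i = 1, 1, and Δ_i = (y_(i+1) − y_i)/h_i = -4, 1:
  1·M_0 + 4·M_1 + 1·M_2 = 6(Δ_1 - Δ_0) = 30
Clamped end conditions give two more equations: 2h_0·M_0 + h_0·M_1 = 6(Δ_0 - g'(-1)) = -21 and h_1·M_1 + 2h_1·M_2 = 6(g'(1) - Δ_1) = -12.
Hence M_0 = -73/4, M_1 = 31/2, M_2 = -55/4.

-13.7500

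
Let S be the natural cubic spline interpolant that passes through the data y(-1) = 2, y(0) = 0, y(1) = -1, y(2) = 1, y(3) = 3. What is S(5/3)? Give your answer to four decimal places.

Write M_i for S''(x_i). With h_i = 1, 1, 1, 1 and divided differences Δ_i = -2, -1, 2, 2, the continuity of S' gives the tridiagonal system
  1·M_0 + 4·M_1 + 1·M_2 = 6(Δ_1 - Δ_0) = 6
  1·M_1 + 4·M_2 + 1·M_3 = 6(Δ_2 - Δ_1) = 18
  1·M_2 + 4·M_3 + 1·M_4 = 6(Δ_3 - Δ_2) = 0
Natural end conditions: M_0 = M_4 = 0.
Hence M_0 = 0, M_1 = 9/28, M_2 = 33/7, M_3 = -33/28, M_4 = 0.
On [1, 2], S(x) = -1 + 5/8·(x - 1) + 33/14·(x - 1)² - 55/56·(x - 1)³.
With (x - 1) = 2/3: S(5/3) = 131/756.

0.1733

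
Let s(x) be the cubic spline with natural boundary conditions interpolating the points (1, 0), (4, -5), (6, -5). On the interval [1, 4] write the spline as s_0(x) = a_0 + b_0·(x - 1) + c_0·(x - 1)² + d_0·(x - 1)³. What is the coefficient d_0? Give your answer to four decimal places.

0.0556

With m_i denoting the second derivative at x_i, h_i = 3, 2, and Δ_i = (y_(i+1) − y_i)/h_i = -5/3, 0:
  3·m_0 + 10·m_1 + 2·m_2 = 6(Δ_1 - Δ_0) = 10
Natural end conditions: m_0 = m_2 = 0.
Forward elimination and back-substitution give m_0 = 0, m_1 = 1, m_2 = 0.
On [1, 4], with s_0(x) = a_0 + b_0·(x - 1) + c_0·(x - 1)² + d_0·(x - 1)³: c_0 = m_0/2 = 0, d_0 = (m_1 - m_0)/(6h_0) = 1/18, b_0 = Δ_0 - h_0(2m_0 + m_1)/6 = -13/6.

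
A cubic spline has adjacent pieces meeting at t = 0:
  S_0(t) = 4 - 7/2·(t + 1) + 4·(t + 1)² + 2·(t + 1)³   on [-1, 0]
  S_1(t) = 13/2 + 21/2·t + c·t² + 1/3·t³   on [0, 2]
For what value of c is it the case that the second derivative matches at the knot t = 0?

10

S_0''(t) = 8 + 12·(t + 1), so S_0''(0) = 20. On the right, S_1''(0) = 2c, so c = 10.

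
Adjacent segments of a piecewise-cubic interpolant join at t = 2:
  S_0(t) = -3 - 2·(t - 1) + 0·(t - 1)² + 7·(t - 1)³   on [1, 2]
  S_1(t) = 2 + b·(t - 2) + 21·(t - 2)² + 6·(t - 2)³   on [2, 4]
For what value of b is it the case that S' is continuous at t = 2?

19

S_0'(t) = -2 + 0·(t - 1) + 21·(t - 1)², so S_0'(2) = 19. On the right, S_1'(2) = b, so b = 19.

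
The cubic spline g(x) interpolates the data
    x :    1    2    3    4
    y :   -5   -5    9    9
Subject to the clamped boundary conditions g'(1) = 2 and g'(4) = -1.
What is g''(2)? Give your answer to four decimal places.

35.2000

With M_i denoting the second derivative at x_i, h_i = 1, 1, 1, and Δ_i = (y_(i+1) − y_i)/h_i = 0, 14, 0:
  1·M_0 + 4·M_1 + 1·M_2 = 6(Δ_1 - Δ_0) = 84
  1·M_1 + 4·M_2 + 1·M_3 = 6(Δ_2 - Δ_1) = -84
Clamped end conditions give two more equations: 2h_0·M_0 + h_0·M_1 = 6(Δ_0 - g'(1)) = -12 and h_2·M_2 + 2h_2·M_3 = 6(g'(4) - Δ_2) = -6.
Forward elimination and back-substitution give M_0 = -118/5, M_1 = 176/5, M_2 = -166/5, M_3 = 68/5.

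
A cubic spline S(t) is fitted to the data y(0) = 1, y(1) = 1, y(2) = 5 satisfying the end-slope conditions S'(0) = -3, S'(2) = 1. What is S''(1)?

8

Let m_i = S''(x_i). Step sizes h_i = 1, 1; slopes of the chords Δ_i = (y_(i+1) - y_i)/h_i = 0, 4.
  1·m_0 + 4·m_1 + 1·m_2 = 6(Δ_1 - Δ_0) = 24
Clamped end conditions give two more equations: 2h_0·m_0 + h_0·m_1 = 6(Δ_0 - S'(0)) = 18 and h_1·m_1 + 2h_1·m_2 = 6(S'(2) - Δ_1) = -18.
Hence m_0 = 5, m_1 = 8, m_2 = -13.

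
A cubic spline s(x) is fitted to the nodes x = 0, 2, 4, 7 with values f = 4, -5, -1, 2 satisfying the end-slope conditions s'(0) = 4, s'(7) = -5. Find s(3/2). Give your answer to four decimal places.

Let σ_i = s''(x_i). Step sizes h_i = 2, 2, 3; slopes of the chords Δ_i = (y_(i+1) - y_i)/h_i = -9/2, 2, 1.
  2·σ_0 + 8·σ_1 + 2·σ_2 = 6(Δ_1 - Δ_0) = 39
  2·σ_1 + 10·σ_2 + 3·σ_3 = 6(Δ_2 - Δ_1) = -6
Clamped end conditions give two more equations: 2h_0·σ_0 + h_0·σ_1 = 6(Δ_0 - s'(0)) = -51 and h_2·σ_2 + 2h_2·σ_3 = 6(s'(7) - Δ_2) = -36.
Solving the tridiagonal system: σ_0 = -1293/74, σ_1 = 699/74, σ_2 = -30/37, σ_3 = -207/37.
On [0, 2], s(x) = 4 + 4·x - 1293/148·x² + 83/37·x³.
With x = 3/2: s(3/2) = -1235/592.

-2.0861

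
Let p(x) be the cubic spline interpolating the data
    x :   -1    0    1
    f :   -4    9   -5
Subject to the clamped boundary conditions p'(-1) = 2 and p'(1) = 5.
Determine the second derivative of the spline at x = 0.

Let m_i = p''(x_i). Step sizes h_i = 1, 1; slopes of the chords Δ_i = (y_(i+1) - y_i)/h_i = 13, -14.
  1·m_0 + 4·m_1 + 1·m_2 = 6(Δ_1 - Δ_0) = -162
Clamped end conditions give two more equations: 2h_0·m_0 + h_0·m_1 = 6(Δ_0 - p'(-1)) = 66 and h_1·m_1 + 2h_1·m_2 = 6(p'(1) - Δ_1) = 114.
Hence m_0 = 75, m_1 = -84, m_2 = 99.

-84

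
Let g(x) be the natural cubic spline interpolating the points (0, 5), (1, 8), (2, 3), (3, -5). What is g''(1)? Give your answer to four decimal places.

-11.6000

Write M_i for g''(x_i). With h_i = 1, 1, 1 and divided differences Δ_i = 3, -5, -8, the continuity of g' gives the tridiagonal system
  1·M_0 + 4·M_1 + 1·M_2 = 6(Δ_1 - Δ_0) = -48
  1·M_1 + 4·M_2 + 1·M_3 = 6(Δ_2 - Δ_1) = -18
Natural end conditions: M_0 = M_3 = 0.
Solving the tridiagonal system: M_0 = 0, M_1 = -58/5, M_2 = -8/5, M_3 = 0.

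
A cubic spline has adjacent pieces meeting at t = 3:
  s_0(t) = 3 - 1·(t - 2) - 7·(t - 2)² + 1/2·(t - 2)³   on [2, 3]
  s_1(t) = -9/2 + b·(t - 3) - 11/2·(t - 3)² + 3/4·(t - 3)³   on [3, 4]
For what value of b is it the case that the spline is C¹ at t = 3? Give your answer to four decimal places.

s_0'(t) = -1 - 14·(t - 2) + 3/2·(t - 2)², so s_0'(3) = -27/2. On the right, s_1'(3) = b, so b = -27/2.

-13.5000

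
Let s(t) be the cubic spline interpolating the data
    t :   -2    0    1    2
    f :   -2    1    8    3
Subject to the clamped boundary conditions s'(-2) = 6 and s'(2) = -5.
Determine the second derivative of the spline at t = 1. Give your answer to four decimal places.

-24.6364

Let m_i = s''(x_i). Step sizes h_i = 2, 1, 1; slopes of the chords Δ_i = (y_(i+1) - y_i)/h_i = 3/2, 7, -5.
  2·m_0 + 6·m_1 + 1·m_2 = 6(Δ_1 - Δ_0) = 33
  1·m_1 + 4·m_2 + 1·m_3 = 6(Δ_2 - Δ_1) = -72
Clamped end conditions give two more equations: 2h_0·m_0 + h_0·m_1 = 6(Δ_0 - s'(-2)) = -27 and h_2·m_2 + 2h_2·m_3 = 6(s'(2) - Δ_2) = 0.
Solving: m_0 = -305/22, m_1 = 313/22, m_2 = -271/11, m_3 = 271/22.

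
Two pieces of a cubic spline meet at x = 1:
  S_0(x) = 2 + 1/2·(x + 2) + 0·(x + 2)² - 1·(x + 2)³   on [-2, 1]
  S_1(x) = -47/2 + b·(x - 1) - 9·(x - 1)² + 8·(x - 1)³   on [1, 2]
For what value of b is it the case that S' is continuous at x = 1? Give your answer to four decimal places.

S_0'(x) = 1/2 + 0·(x + 2) - 3·(x + 2)², so S_0'(1) = -53/2. On the right, S_1'(1) = b, so b = -53/2.

-26.5000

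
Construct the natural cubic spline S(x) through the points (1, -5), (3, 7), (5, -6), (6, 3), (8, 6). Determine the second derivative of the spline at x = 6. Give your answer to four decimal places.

Put M_i = S'' at the i-th knot. Here h = (2, 2, 1, 2) and Δ = (6, -13/2, 9, 3/2), so the interior equations h_(i-1)·M_(i-1) + 2(h_(i-1)+h_i)·M_i + h_i·M_(i+1) = 6(Δ_i − Δ_(i-1)) read
  2·M_0 + 8·M_1 + 2·M_2 = 6(Δ_1 - Δ_0) = -75
  2·M_1 + 6·M_2 + 1·M_3 = 6(Δ_2 - Δ_1) = 93
  1·M_2 + 6·M_3 + 2·M_4 = 6(Δ_3 - Δ_2) = -45
Natural end conditions: M_0 = M_4 = 0.
Solving: M_0 = 0, M_1 = -3831/256, M_2 = 1431/64, M_3 = -1437/128, M_4 = 0.

-11.2266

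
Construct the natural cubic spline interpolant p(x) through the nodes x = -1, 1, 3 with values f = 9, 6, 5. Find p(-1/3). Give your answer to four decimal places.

With M_i denoting the second derivative at x_i, h_i = 2, 2, and Δ_i = (y_(i+1) − y_i)/h_i = -3/2, -1/2:
  2·M_0 + 8·M_1 + 2·M_2 = 6(Δ_1 - Δ_0) = 6
Natural end conditions: M_0 = M_2 = 0.
Solving the tridiagonal system: M_0 = 0, M_1 = 3/4, M_2 = 0.
On [-1, 1], p(x) = 9 - 7/4·(x + 1) + 0·(x + 1)² + 1/16·(x + 1)³.
With (x + 1) = 2/3: p(-1/3) = 212/27.

7.8519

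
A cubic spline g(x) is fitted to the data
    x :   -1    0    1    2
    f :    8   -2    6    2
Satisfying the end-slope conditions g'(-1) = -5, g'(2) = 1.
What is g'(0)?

With M_i denoting the second derivative at x_i, h_i = 1, 1, 1, and Δ_i = (y_(i+1) − y_i)/h_i = -10, 8, -4:
  1·M_0 + 4·M_1 + 1·M_2 = 6(Δ_1 - Δ_0) = 108
  1·M_1 + 4·M_2 + 1·M_3 = 6(Δ_2 - Δ_1) = -72
Clamped end conditions give two more equations: 2h_0·M_0 + h_0·M_1 = 6(Δ_0 - g'(-1)) = -30 and h_2·M_2 + 2h_2·M_3 = 6(g'(2) - Δ_2) = 30.
Solving the tridiagonal system: M_0 = -38, M_1 = 46, M_2 = -38, M_3 = 34.
On [0, 1], g'(x) = b_1 + 2c_1·x + 3d_1·x² with b_1 = Δ_1 - h_1(2M_1 + M_2)/6 = -1, c_1 = M_1/2 = 23, d_1 = (M_2 - M_1)/(6h_1) = -14. So g'(0) = -1.

-1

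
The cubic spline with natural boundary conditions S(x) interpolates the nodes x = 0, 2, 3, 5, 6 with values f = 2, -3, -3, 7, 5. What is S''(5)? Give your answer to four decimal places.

With M_i denoting the second derivative at x_i, h_i = 2, 1, 2, 1, and Δ_i = (y_(i+1) − y_i)/h_i = -5/2, 0, 5, -2:
  2·M_0 + 6·M_1 + 1·M_2 = 6(Δ_1 - Δ_0) = 15
  1·M_1 + 6·M_2 + 2·M_3 = 6(Δ_2 - Δ_1) = 30
  2·M_2 + 6·M_3 + 1·M_4 = 6(Δ_3 - Δ_2) = -42
Natural end conditions: M_0 = M_4 = 0.
Solving: M_0 = 0, M_1 = 36/31, M_2 = 249/31, M_3 = -300/31, M_4 = 0.

-9.6774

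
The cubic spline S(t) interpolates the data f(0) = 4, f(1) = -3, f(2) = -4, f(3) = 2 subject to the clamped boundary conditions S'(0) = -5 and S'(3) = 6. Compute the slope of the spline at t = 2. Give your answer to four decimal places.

3.6667

Let M_i = S''(x_i). Step sizes h_i = 1, 1, 1; slopes of the chords Δ_i = (y_(i+1) - y_i)/h_i = -7, -1, 6.
  1·M_0 + 4·M_1 + 1·M_2 = 6(Δ_1 - Δ_0) = 36
  1·M_1 + 4·M_2 + 1·M_3 = 6(Δ_2 - Δ_1) = 42
Clamped end conditions give two more equations: 2h_0·M_0 + h_0·M_1 = 6(Δ_0 - S'(0)) = -12 and h_2·M_2 + 2h_2·M_3 = 6(S'(3) - Δ_2) = 0.
Solving: M_0 = -32/3, M_1 = 28/3, M_2 = 28/3, M_3 = -14/3.
On [2, 3], S'(t) = b_2 + 2c_2·(t - 2) + 3d_2·(t - 2)² with b_2 = Δ_2 - h_2(2M_2 + M_3)/6 = 11/3, c_2 = M_2/2 = 14/3, d_2 = (M_3 - M_2)/(6h_2) = -7/3. So S'(2) = 11/3.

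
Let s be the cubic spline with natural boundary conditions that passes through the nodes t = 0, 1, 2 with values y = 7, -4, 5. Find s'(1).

-1

Put σ_i = s'' at the i-th knot. Here h = (1, 1) and Δ = (-11, 9), so the interior equations h_(i-1)·σ_(i-1) + 2(h_(i-1)+h_i)·σ_i + h_i·σ_(i+1) = 6(Δ_i − Δ_(i-1)) read
  1·σ_0 + 4·σ_1 + 1·σ_2 = 6(Δ_1 - Δ_0) = 120
Natural end conditions: σ_0 = σ_2 = 0.
Forward elimination and back-substitution give σ_0 = 0, σ_1 = 30, σ_2 = 0.
On [1, 2], s'(t) = b_1 + 2c_1·(t - 1) + 3d_1·(t - 1)² with b_1 = Δ_1 - h_1(2σ_1 + σ_2)/6 = -1, c_1 = σ_1/2 = 15, d_1 = (σ_2 - σ_1)/(6h_1) = -5. So s'(1) = -1.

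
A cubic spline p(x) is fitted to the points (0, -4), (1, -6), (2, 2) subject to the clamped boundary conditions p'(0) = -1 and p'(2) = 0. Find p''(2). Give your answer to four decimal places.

-38.5000

With M_i denoting the second derivative at x_i, h_i = 1, 1, and Δ_i = (y_(i+1) − y_i)/h_i = -2, 8:
  1·M_0 + 4·M_1 + 1·M_2 = 6(Δ_1 - Δ_0) = 60
Clamped end conditions give two more equations: 2h_0·M_0 + h_0·M_1 = 6(Δ_0 - p'(0)) = -6 and h_1·M_1 + 2h_1·M_2 = 6(p'(2) - Δ_1) = -48.
Hence M_0 = -35/2, M_1 = 29, M_2 = -77/2.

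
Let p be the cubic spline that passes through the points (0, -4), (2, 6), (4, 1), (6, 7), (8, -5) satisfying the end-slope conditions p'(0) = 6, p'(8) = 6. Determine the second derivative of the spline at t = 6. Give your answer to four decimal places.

-15.8036

Put M_i = p'' at the i-th knot. Here h = (2, 2, 2, 2) and Δ = (5, -5/2, 3, -6), so the interior equations h_(i-1)·M_(i-1) + 2(h_(i-1)+h_i)·M_i + h_i·M_(i+1) = 6(Δ_i − Δ_(i-1)) read
  2·M_0 + 8·M_1 + 2·M_2 = 6(Δ_1 - Δ_0) = -45
  2·M_1 + 8·M_2 + 2·M_3 = 6(Δ_2 - Δ_1) = 33
  2·M_2 + 8·M_3 + 2·M_4 = 6(Δ_3 - Δ_2) = -54
Clamped end conditions give two more equations: 2h_0·M_0 + h_0·M_1 = 6(Δ_0 - p'(0)) = -6 and h_3·M_3 + 2h_3·M_4 = 6(p'(8) - Δ_3) = 72.
Solving: M_0 = 333/112, M_1 = -501/56, M_2 = 165/16, M_3 = -885/56, M_4 = 2901/112.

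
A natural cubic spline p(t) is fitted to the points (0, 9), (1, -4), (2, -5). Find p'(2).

2

Put m_i = p'' at the i-th knot. Here h = (1, 1) and Δ = (-13, -1), so the interior equations h_(i-1)·m_(i-1) + 2(h_(i-1)+h_i)·m_i + h_i·m_(i+1) = 6(Δ_i − Δ_(i-1)) read
  1·m_0 + 4·m_1 + 1·m_2 = 6(Δ_1 - Δ_0) = 72
Natural end conditions: m_0 = m_2 = 0.
Hence m_0 = 0, m_1 = 18, m_2 = 0.
On [1, 2], p'(t) = b_1 + 2c_1·(t - 1) + 3d_1·(t - 1)² with b_1 = Δ_1 - h_1(2m_1 + m_2)/6 = -7, c_1 = m_1/2 = 9, d_1 = (m_2 - m_1)/(6h_1) = -3. So p'(2) = 2.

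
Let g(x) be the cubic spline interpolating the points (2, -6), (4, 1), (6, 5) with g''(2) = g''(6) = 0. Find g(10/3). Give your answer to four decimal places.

-1.0556

Put M_i = g'' at the i-th knot. Here h = (2, 2) and Δ = (7/2, 2), so the interior equations h_(i-1)·M_(i-1) + 2(h_(i-1)+h_i)·M_i + h_i·M_(i+1) = 6(Δ_i − Δ_(i-1)) read
  2·M_0 + 8·M_1 + 2·M_2 = 6(Δ_1 - Δ_0) = -9
Natural end conditions: M_0 = M_2 = 0.
Hence M_0 = 0, M_1 = -9/8, M_2 = 0.
On [2, 4], g(x) = -6 + 31/8·(x - 2) + 0·(x - 2)² - 3/32·(x - 2)³.
With (x - 2) = 4/3: g(10/3) = -19/18.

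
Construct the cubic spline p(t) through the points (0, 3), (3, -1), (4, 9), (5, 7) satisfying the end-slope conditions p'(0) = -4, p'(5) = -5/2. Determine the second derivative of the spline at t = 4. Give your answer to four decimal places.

-23.8276

Write M_i for p''(x_i). With h_i = 3, 1, 1 and divided differences Δ_i = -4/3, 10, -2, the continuity of p' gives the tridiagonal system
  3·M_0 + 8·M_1 + 1·M_2 = 6(Δ_1 - Δ_0) = 68
  1·M_1 + 4·M_2 + 1·M_3 = 6(Δ_2 - Δ_1) = -72
Clamped end conditions give two more equations: 2h_0·M_0 + h_0·M_1 = 6(Δ_0 - p'(0)) = 16 and h_2·M_2 + 2h_2·M_3 = 6(p'(5) - Δ_2) = -3.
Solving the tridiagonal system: M_0 = -329/87, M_1 = 374/29, M_2 = -691/29, M_3 = 302/29.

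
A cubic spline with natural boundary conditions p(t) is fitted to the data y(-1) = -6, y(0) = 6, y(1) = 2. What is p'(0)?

4

With M_i denoting the second derivative at x_i, h_i = 1, 1, and Δ_i = (y_(i+1) − y_i)/h_i = 12, -4:
  1·M_0 + 4·M_1 + 1·M_2 = 6(Δ_1 - Δ_0) = -96
Natural end conditions: M_0 = M_2 = 0.
Hence M_0 = 0, M_1 = -24, M_2 = 0.
On [0, 1], p'(t) = b_1 + 2c_1·t + 3d_1·t² with b_1 = Δ_1 - h_1(2M_1 + M_2)/6 = 4, c_1 = M_1/2 = -12, d_1 = (M_2 - M_1)/(6h_1) = 4. So p'(0) = 4.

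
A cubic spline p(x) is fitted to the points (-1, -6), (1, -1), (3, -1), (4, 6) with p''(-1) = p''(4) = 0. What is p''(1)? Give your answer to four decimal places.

-3.9545

Write M_i for p''(x_i). With h_i = 2, 2, 1 and divided differences Δ_i = 5/2, 0, 7, the continuity of p' gives the tridiagonal system
  2·M_0 + 8·M_1 + 2·M_2 = 6(Δ_1 - Δ_0) = -15
  2·M_1 + 6·M_2 + 1·M_3 = 6(Δ_2 - Δ_1) = 42
Natural end conditions: M_0 = M_3 = 0.
Hence M_0 = 0, M_1 = -87/22, M_2 = 183/22, M_3 = 0.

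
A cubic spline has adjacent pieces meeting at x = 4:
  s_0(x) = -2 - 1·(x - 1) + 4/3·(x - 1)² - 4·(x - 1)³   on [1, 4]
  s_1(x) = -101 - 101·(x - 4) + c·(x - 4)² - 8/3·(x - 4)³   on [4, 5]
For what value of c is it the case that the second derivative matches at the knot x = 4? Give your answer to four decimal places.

-34.6667

s_0''(x) = 8/3 - 24·(x - 1), so s_0''(4) = -208/3. On the right, s_1''(4) = 2c, so c = -104/3.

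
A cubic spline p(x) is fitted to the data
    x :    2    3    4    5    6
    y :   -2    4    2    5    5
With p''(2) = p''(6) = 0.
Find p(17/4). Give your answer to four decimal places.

2.3290

Put σ_i = p'' at the i-th knot. Here h = (1, 1, 1, 1) and Δ = (6, -2, 3, 0), so the interior equations h_(i-1)·σ_(i-1) + 2(h_(i-1)+h_i)·σ_i + h_i·σ_(i+1) = 6(Δ_i − Δ_(i-1)) read
  1·σ_0 + 4·σ_1 + 1·σ_2 = 6(Δ_1 - Δ_0) = -48
  1·σ_1 + 4·σ_2 + 1·σ_3 = 6(Δ_2 - Δ_1) = 30
  1·σ_2 + 4·σ_3 + 1·σ_4 = 6(Δ_3 - Δ_2) = -18
Natural end conditions: σ_0 = σ_4 = 0.
Solving: σ_0 = 0, σ_1 = -429/28, σ_2 = 93/7, σ_3 = -219/28, σ_4 = 0.
On [4, 5], p(x) = 2 - 1/8·(x - 4) + 93/14·(x - 4)² - 197/56·(x - 4)³.
With (x - 4) = 1/4: p(17/4) = 8347/3584.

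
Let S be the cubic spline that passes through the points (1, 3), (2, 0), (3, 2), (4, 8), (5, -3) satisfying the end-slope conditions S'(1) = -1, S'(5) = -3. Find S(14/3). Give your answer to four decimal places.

-0.0714

Put σ_i = S'' at the i-th knot. Here h = (1, 1, 1, 1) and Δ = (-3, 2, 6, -11), so the interior equations h_(i-1)·σ_(i-1) + 2(h_(i-1)+h_i)·σ_i + h_i·σ_(i+1) = 6(Δ_i − Δ_(i-1)) read
  1·σ_0 + 4·σ_1 + 1·σ_2 = 6(Δ_1 - Δ_0) = 30
  1·σ_1 + 4·σ_2 + 1·σ_3 = 6(Δ_2 - Δ_1) = 24
  1·σ_2 + 4·σ_3 + 1·σ_4 = 6(Δ_3 - Δ_2) = -102
Clamped end conditions give two more equations: 2h_0·σ_0 + h_0·σ_1 = 6(Δ_0 - S'(1)) = -12 and h_3·σ_3 + 2h_3·σ_4 = 6(S'(5) - Δ_3) = 48.
Forward elimination and back-substitution give σ_0 = -127/14, σ_1 = 43/7, σ_2 = 29/2, σ_3 = -281/7, σ_4 = 617/14.
On [4, 5], S(x) = 8 - 139/28·(x - 4) - 281/14·(x - 4)² + 393/28·(x - 4)³.
With (x - 4) = 2/3: S(14/3) = -1/14.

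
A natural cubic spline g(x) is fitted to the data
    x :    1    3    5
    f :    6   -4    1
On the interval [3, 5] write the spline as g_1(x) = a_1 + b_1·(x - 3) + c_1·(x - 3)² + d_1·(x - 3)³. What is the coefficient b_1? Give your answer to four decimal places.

Put M_i = g'' at the i-th knot. Here h = (2, 2) and Δ = (-5, 5/2), so the interior equations h_(i-1)·M_(i-1) + 2(h_(i-1)+h_i)·M_i + h_i·M_(i+1) = 6(Δ_i − Δ_(i-1)) read
  2·M_0 + 8·M_1 + 2·M_2 = 6(Δ_1 - Δ_0) = 45
Natural end conditions: M_0 = M_2 = 0.
Solving: M_0 = 0, M_1 = 45/8, M_2 = 0.
On [3, 5], with g_1(x) = a_1 + b_1·(x - 3) + c_1·(x - 3)² + d_1·(x - 3)³: c_1 = M_1/2 = 45/16, d_1 = (M_2 - M_1)/(6h_1) = -15/32, b_1 = Δ_1 - h_1(2M_1 + M_2)/6 = -5/4.

-1.2500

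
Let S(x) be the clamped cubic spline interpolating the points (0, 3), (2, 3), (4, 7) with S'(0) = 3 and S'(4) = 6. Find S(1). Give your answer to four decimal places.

Write M_i for S''(x_i). With h_i = 2, 2 and divided differences Δ_i = 0, 2, the continuity of S' gives the tridiagonal system
  2·M_0 + 8·M_1 + 2·M_2 = 6(Δ_1 - Δ_0) = 12
Clamped end conditions give two more equations: 2h_0·M_0 + h_0·M_1 = 6(Δ_0 - S'(0)) = -18 and h_1·M_1 + 2h_1·M_2 = 6(S'(4) - Δ_1) = 24.
Forward elimination and back-substitution give M_0 = -21/4, M_1 = 3/2, M_2 = 21/4.
On [0, 2], S(x) = 3 + 3·x - 21/8·x² + 9/16·x³.
With x = 1: S(1) = 63/16.

3.9375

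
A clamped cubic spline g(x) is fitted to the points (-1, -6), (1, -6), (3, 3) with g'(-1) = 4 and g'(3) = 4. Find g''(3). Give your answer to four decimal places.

-4.1250

With σ_i denoting the second derivative at x_i, h_i = 2, 2, and Δ_i = (y_(i+1) − y_i)/h_i = 0, 9/2:
  2·σ_0 + 8·σ_1 + 2·σ_2 = 6(Δ_1 - Δ_0) = 27
Clamped end conditions give two more equations: 2h_0·σ_0 + h_0·σ_1 = 6(Δ_0 - g'(-1)) = -24 and h_1·σ_1 + 2h_1·σ_2 = 6(g'(3) - Δ_1) = -3.
Solving the tridiagonal system: σ_0 = -75/8, σ_1 = 27/4, σ_2 = -33/8.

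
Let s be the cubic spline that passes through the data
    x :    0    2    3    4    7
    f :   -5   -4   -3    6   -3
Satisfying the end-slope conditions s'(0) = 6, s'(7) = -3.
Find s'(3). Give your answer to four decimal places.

Put m_i = s'' at the i-th knot. Here h = (2, 1, 1, 3) and Δ = (1/2, 1, 9, -3), so the interior equations h_(i-1)·m_(i-1) + 2(h_(i-1)+h_i)·m_i + h_i·m_(i+1) = 6(Δ_i − Δ_(i-1)) read
  2·m_0 + 6·m_1 + 1·m_2 = 6(Δ_1 - Δ_0) = 3
  1·m_1 + 4·m_2 + 1·m_3 = 6(Δ_2 - Δ_1) = 48
  1·m_2 + 8·m_3 + 3·m_4 = 6(Δ_3 - Δ_2) = -72
Clamped end conditions give two more equations: 2h_0·m_0 + h_0·m_1 = 6(Δ_0 - s'(0)) = -33 and h_3·m_3 + 2h_3·m_4 = 6(s'(7) - Δ_3) = 0.
Forward elimination and back-substitution give m_0 = -2745/316, m_1 = 69/79, m_2 = 2391/158, m_3 = -1059/79, m_4 = 1059/158.
On [3, 4], s'(x) = b_2 + 2c_2·(x - 3) + 3d_2·(x - 3)² with b_2 = Δ_2 - h_2(2m_2 + m_3)/6 = 489/79, c_2 = m_2/2 = 2391/316, d_2 = (m_3 - m_2)/(6h_2) = -1503/316. So s'(3) = 489/79.

6.1899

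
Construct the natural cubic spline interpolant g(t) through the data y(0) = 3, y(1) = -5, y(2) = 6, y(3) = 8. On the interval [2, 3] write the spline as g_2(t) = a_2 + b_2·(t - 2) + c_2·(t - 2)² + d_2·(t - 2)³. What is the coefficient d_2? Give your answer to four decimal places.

Put M_i = g'' at the i-th knot. Here h = (1, 1, 1) and Δ = (-8, 11, 2), so the interior equations h_(i-1)·M_(i-1) + 2(h_(i-1)+h_i)·M_i + h_i·M_(i+1) = 6(Δ_i − Δ_(i-1)) read
  1·M_0 + 4·M_1 + 1·M_2 = 6(Δ_1 - Δ_0) = 114
  1·M_1 + 4·M_2 + 1·M_3 = 6(Δ_2 - Δ_1) = -54
Natural end conditions: M_0 = M_3 = 0.
Hence M_0 = 0, M_1 = 34, M_2 = -22, M_3 = 0.
On [2, 3], with g_2(t) = a_2 + b_2·(t - 2) + c_2·(t - 2)² + d_2·(t - 2)³: c_2 = M_2/2 = -11, d_2 = (M_3 - M_2)/(6h_2) = 11/3, b_2 = Δ_2 - h_2(2M_2 + M_3)/6 = 28/3.

3.6667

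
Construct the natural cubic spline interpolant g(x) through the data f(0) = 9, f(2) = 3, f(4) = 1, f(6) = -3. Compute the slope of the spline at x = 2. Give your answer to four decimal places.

-1.8000

With M_i denoting the second derivative at x_i, h_i = 2, 2, 2, and Δ_i = (y_(i+1) − y_i)/h_i = -3, -1, -2:
  2·M_0 + 8·M_1 + 2·M_2 = 6(Δ_1 - Δ_0) = 12
  2·M_1 + 8·M_2 + 2·M_3 = 6(Δ_2 - Δ_1) = -6
Natural end conditions: M_0 = M_3 = 0.
Hence M_0 = 0, M_1 = 9/5, M_2 = -6/5, M_3 = 0.
On [2, 4], g'(x) = b_1 + 2c_1·(x - 2) + 3d_1·(x - 2)² with b_1 = Δ_1 - h_1(2M_1 + M_2)/6 = -9/5, c_1 = M_1/2 = 9/10, d_1 = (M_2 - M_1)/(6h_1) = -1/4. So g'(2) = -9/5.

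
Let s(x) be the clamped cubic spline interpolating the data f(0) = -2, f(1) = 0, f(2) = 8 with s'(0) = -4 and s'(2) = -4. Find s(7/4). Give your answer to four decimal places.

Write M_i for s''(x_i). With h_i = 1, 1 and divided differences Δ_i = 2, 8, the continuity of s' gives the tridiagonal system
  1·M_0 + 4·M_1 + 1·M_2 = 6(Δ_1 - Δ_0) = 36
Clamped end conditions give two more equations: 2h_0·M_0 + h_0·M_1 = 6(Δ_0 - s'(0)) = 36 and h_1·M_1 + 2h_1·M_2 = 6(s'(2) - Δ_1) = -72.
Solving: M_0 = 9, M_1 = 18, M_2 = -45.
On [1, 2], s(x) = 0 + 19/2·(x - 1) + 9·(x - 1)² - 21/2·(x - 1)³.
With (x - 1) = 3/4: s(7/4) = 993/128.

7.7578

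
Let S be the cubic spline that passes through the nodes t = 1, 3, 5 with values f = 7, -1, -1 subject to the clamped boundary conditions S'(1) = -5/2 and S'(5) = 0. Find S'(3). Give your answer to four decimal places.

Let m_i = S''(x_i). Step sizes h_i = 2, 2; slopes of the chords Δ_i = (y_(i+1) - y_i)/h_i = -4, 0.
  2·m_0 + 8·m_1 + 2·m_2 = 6(Δ_1 - Δ_0) = 24
Clamped end conditions give two more equations: 2h_0·m_0 + h_0·m_1 = 6(Δ_0 - S'(1)) = -9 and h_1·m_1 + 2h_1·m_2 = 6(S'(5) - Δ_1) = 0.
Solving the tridiagonal system: m_0 = -37/8, m_1 = 19/4, m_2 = -19/8.
On [3, 5], S'(t) = b_1 + 2c_1·(t - 3) + 3d_1·(t - 3)² with b_1 = Δ_1 - h_1(2m_1 + m_2)/6 = -19/8, c_1 = m_1/2 = 19/8, d_1 = (m_2 - m_1)/(6h_1) = -19/32. So S'(3) = -19/8.

-2.3750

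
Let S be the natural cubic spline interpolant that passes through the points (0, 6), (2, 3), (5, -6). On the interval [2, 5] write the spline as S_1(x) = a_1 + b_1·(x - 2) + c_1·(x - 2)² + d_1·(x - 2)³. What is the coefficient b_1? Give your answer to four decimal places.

Let m_i = S''(x_i). Step sizes h_i = 2, 3; slopes of the chords Δ_i = (y_(i+1) - y_i)/h_i = -3/2, -3.
  2·m_0 + 10·m_1 + 3·m_2 = 6(Δ_1 - Δ_0) = -9
Natural end conditions: m_0 = m_2 = 0.
Solving: m_0 = 0, m_1 = -9/10, m_2 = 0.
On [2, 5], with S_1(x) = a_1 + b_1·(x - 2) + c_1·(x - 2)² + d_1·(x - 2)³: c_1 = m_1/2 = -9/20, d_1 = (m_2 - m_1)/(6h_1) = 1/20, b_1 = Δ_1 - h_1(2m_1 + m_2)/6 = -21/10.

-2.1000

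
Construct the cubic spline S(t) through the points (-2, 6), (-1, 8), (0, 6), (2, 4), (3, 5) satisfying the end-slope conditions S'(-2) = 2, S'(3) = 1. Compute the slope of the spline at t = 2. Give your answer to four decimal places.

Put M_i = S'' at the i-th knot. Here h = (1, 1, 2, 1) and Δ = (2, -2, -1, 1), so the interior equations h_(i-1)·M_(i-1) + 2(h_(i-1)+h_i)·M_i + h_i·M_(i+1) = 6(Δ_i − Δ_(i-1)) read
  1·M_0 + 4·M_1 + 1·M_2 = 6(Δ_1 - Δ_0) = -24
  1·M_1 + 6·M_2 + 2·M_3 = 6(Δ_2 - Δ_1) = 6
  2·M_2 + 6·M_3 + 1·M_4 = 6(Δ_3 - Δ_2) = 12
Clamped end conditions give two more equations: 2h_0·M_0 + h_0·M_1 = 6(Δ_0 - S'(-2)) = 0 and h_3·M_3 + 2h_3·M_4 = 6(S'(3) - Δ_3) = 0.
Solving: M_0 = 235/64, M_1 = -235/32, M_2 = 109/64, M_3 = 25/16, M_4 = -25/32.
On [2, 3], S'(t) = b_3 + 2c_3·(t - 2) + 3d_3·(t - 2)² with b_3 = Δ_3 - h_3(2M_3 + M_4)/6 = 39/64, c_3 = M_3/2 = 25/32, d_3 = (M_4 - M_3)/(6h_3) = -25/64. So S'(2) = 39/64.

0.6094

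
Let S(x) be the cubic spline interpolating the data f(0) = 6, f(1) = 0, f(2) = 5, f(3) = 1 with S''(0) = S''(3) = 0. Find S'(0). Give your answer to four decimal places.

-9.5333

With M_i denoting the second derivative at x_i, h_i = 1, 1, 1, and Δ_i = (y_(i+1) − y_i)/h_i = -6, 5, -4:
  1·M_0 + 4·M_1 + 1·M_2 = 6(Δ_1 - Δ_0) = 66
  1·M_1 + 4·M_2 + 1·M_3 = 6(Δ_2 - Δ_1) = -54
Natural end conditions: M_0 = M_3 = 0.
Forward elimination and back-substitution give M_0 = 0, M_1 = 106/5, M_2 = -94/5, M_3 = 0.
On [0, 1], S'(x) = b_0 + 2c_0·x + 3d_0·x² with b_0 = Δ_0 - h_0(2M_0 + M_1)/6 = -143/15, c_0 = M_0/2 = 0, d_0 = (M_1 - M_0)/(6h_0) = 53/15. So S'(0) = -143/15.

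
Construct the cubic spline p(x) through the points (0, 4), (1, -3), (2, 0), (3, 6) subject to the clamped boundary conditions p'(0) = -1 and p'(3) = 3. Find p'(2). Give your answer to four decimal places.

With m_i denoting the second derivative at x_i, h_i = 1, 1, 1, and Δ_i = (y_(i+1) − y_i)/h_i = -7, 3, 6:
  1·m_0 + 4·m_1 + 1·m_2 = 6(Δ_1 - Δ_0) = 60
  1·m_1 + 4·m_2 + 1·m_3 = 6(Δ_2 - Δ_1) = 18
Clamped end conditions give two more equations: 2h_0·m_0 + h_0·m_1 = 6(Δ_0 - p'(0)) = -36 and h_2·m_2 + 2h_2·m_3 = 6(p'(3) - Δ_2) = -18.
Solving the tridiagonal system: m_0 = -434/15, m_1 = 328/15, m_2 = 22/15, m_3 = -146/15.
On [2, 3], p'(x) = b_2 + 2c_2·(x - 2) + 3d_2·(x - 2)² with b_2 = Δ_2 - h_2(2m_2 + m_3)/6 = 107/15, c_2 = m_2/2 = 11/15, d_2 = (m_3 - m_2)/(6h_2) = -28/15. So p'(2) = 107/15.

7.1333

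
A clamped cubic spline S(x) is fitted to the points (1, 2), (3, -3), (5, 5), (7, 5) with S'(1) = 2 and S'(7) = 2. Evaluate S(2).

0

Put σ_i = S'' at the i-th knot. Here h = (2, 2, 2) and Δ = (-5/2, 4, 0), so the interior equations h_(i-1)·σ_(i-1) + 2(h_(i-1)+h_i)·σ_i + h_i·σ_(i+1) = 6(Δ_i − Δ_(i-1)) read
  2·σ_0 + 8·σ_1 + 2·σ_2 = 6(Δ_1 - Δ_0) = 39
  2·σ_1 + 8·σ_2 + 2·σ_3 = 6(Δ_2 - Δ_1) = -24
Clamped end conditions give two more equations: 2h_0·σ_0 + h_0·σ_1 = 6(Δ_0 - S'(1)) = -27 and h_2·σ_2 + 2h_2·σ_3 = 6(S'(7) - Δ_2) = 12.
Solving the tridiagonal system: σ_0 = -23/2, σ_1 = 19/2, σ_2 = -7, σ_3 = 13/2.
On [1, 3], S(x) = 2 + 2·(x - 1) - 23/4·(x - 1)² + 7/4·(x - 1)³.
With (x - 1) = 1: S(2) = 0.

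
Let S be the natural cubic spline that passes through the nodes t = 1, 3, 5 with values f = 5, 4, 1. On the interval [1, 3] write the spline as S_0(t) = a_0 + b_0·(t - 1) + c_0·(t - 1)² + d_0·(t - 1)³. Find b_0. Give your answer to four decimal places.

Let M_i = S''(x_i). Step sizes h_i = 2, 2; slopes of the chords Δ_i = (y_(i+1) - y_i)/h_i = -1/2, -3/2.
  2·M_0 + 8·M_1 + 2·M_2 = 6(Δ_1 - Δ_0) = -6
Natural end conditions: M_0 = M_2 = 0.
Forward elimination and back-substitution give M_0 = 0, M_1 = -3/4, M_2 = 0.
On [1, 3], with S_0(t) = a_0 + b_0·(t - 1) + c_0·(t - 1)² + d_0·(t - 1)³: c_0 = M_0/2 = 0, d_0 = (M_1 - M_0)/(6h_0) = -1/16, b_0 = Δ_0 - h_0(2M_0 + M_1)/6 = -1/4.

-0.2500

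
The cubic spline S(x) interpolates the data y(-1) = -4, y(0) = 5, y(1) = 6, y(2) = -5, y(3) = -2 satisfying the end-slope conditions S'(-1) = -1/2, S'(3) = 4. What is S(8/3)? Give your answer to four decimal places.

Write M_i for S''(x_i). With h_i = 1, 1, 1, 1 and divided differences Δ_i = 9, 1, -11, 3, the continuity of S' gives the tridiagonal system
  1·M_0 + 4·M_1 + 1·M_2 = 6(Δ_1 - Δ_0) = -48
  1·M_1 + 4·M_2 + 1·M_3 = 6(Δ_2 - Δ_1) = -72
  1·M_2 + 4·M_3 + 1·M_4 = 6(Δ_3 - Δ_2) = 84
Clamped end conditions give two more equations: 2h_0·M_0 + h_0·M_1 = 6(Δ_0 - S'(-1)) = 57 and h_3·M_3 + 2h_3·M_4 = 6(S'(3) - Δ_3) = 6.
Forward elimination and back-substitution give M_0 = 291/8, M_1 = -63/4, M_2 = -171/8, M_3 = 117/4, M_4 = -93/8.
On [2, 3], S(x) = -5 - 77/16·(x - 2) + 117/8·(x - 2)² - 109/16·(x - 2)³.
With (x - 2) = 2/3: S(8/3) = -805/216.

-3.7269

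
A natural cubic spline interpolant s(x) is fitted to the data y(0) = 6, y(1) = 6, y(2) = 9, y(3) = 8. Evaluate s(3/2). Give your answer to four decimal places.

With M_i denoting the second derivative at x_i, h_i = 1, 1, 1, and Δ_i = (y_(i+1) − y_i)/h_i = 0, 3, -1:
  1·M_0 + 4·M_1 + 1·M_2 = 6(Δ_1 - Δ_0) = 18
  1·M_1 + 4·M_2 + 1·M_3 = 6(Δ_2 - Δ_1) = -24
Natural end conditions: M_0 = M_3 = 0.
Solving the tridiagonal system: M_0 = 0, M_1 = 32/5, M_2 = -38/5, M_3 = 0.
On [1, 2], s(x) = 6 + 32/15·(x - 1) + 16/5·(x - 1)² - 7/3·(x - 1)³.
With (x - 1) = 1/2: s(3/2) = 303/40.

7.5750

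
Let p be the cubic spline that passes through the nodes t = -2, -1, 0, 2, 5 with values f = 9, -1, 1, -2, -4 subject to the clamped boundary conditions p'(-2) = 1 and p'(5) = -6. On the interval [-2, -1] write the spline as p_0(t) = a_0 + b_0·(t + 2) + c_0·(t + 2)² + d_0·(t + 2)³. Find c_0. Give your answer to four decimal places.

-24.7620

With m_i denoting the second derivative at x_i, h_i = 1, 1, 2, 3, and Δ_i = (y_(i+1) − y_i)/h_i = -10, 2, -3/2, -2/3:
  1·m_0 + 4·m_1 + 1·m_2 = 6(Δ_1 - Δ_0) = 72
  1·m_1 + 6·m_2 + 2·m_3 = 6(Δ_2 - Δ_1) = -21
  2·m_2 + 10·m_3 + 3·m_4 = 6(Δ_3 - Δ_2) = 5
Clamped end conditions give two more equations: 2h_0·m_0 + h_0·m_1 = 6(Δ_0 - p'(-2)) = -66 and h_3·m_3 + 2h_3·m_4 = 6(p'(5) - Δ_3) = -32.
Solving: m_0 = -10301/208, m_1 = 3437/104, m_2 = -2219/208, m_3 = 259/52, m_4 = -2441/312.
On [-2, -1], with p_0(t) = a_0 + b_0·(t + 2) + c_0·(t + 2)² + d_0·(t + 2)³: c_0 = m_0/2 = -10301/416, d_0 = (m_1 - m_0)/(6h_0) = 5725/416, b_0 = Δ_0 - h_0(2m_0 + m_1)/6 = 1.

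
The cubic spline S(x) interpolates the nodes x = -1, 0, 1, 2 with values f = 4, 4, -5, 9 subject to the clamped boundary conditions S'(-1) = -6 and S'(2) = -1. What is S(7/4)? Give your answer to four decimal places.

Put M_i = S'' at the i-th knot. Here h = (1, 1, 1) and Δ = (0, -9, 14), so the interior equations h_(i-1)·M_(i-1) + 2(h_(i-1)+h_i)·M_i + h_i·M_(i+1) = 6(Δ_i − Δ_(i-1)) read
  1·M_0 + 4·M_1 + 1·M_2 = 6(Δ_1 - Δ_0) = -54
  1·M_1 + 4·M_2 + 1·M_3 = 6(Δ_2 - Δ_1) = 138
Clamped end conditions give two more equations: 2h_0·M_0 + h_0·M_1 = 6(Δ_0 - S'(-1)) = 36 and h_2·M_2 + 2h_2·M_3 = 6(S'(2) - Δ_2) = -90.
Hence M_0 = 112/3, M_1 = -116/3, M_2 = 190/3, M_3 = -230/3.
On [1, 2], S(x) = -5 + 17/3·(x - 1) + 95/3·(x - 1)² - 70/3·(x - 1)³.
With (x - 1) = 3/4: S(7/4) = 231/32.

7.2188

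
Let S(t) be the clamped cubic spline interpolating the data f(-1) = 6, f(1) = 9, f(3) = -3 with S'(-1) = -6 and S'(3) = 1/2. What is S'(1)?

-2

Write σ_i for S''(x_i). With h_i = 2, 2 and divided differences Δ_i = 3/2, -6, the continuity of S' gives the tridiagonal system
  2·σ_0 + 8·σ_1 + 2·σ_2 = 6(Δ_1 - Δ_0) = -45
Clamped end conditions give two more equations: 2h_0·σ_0 + h_0·σ_1 = 6(Δ_0 - S'(-1)) = 45 and h_1·σ_1 + 2h_1·σ_2 = 6(S'(3) - Δ_1) = 39.
Forward elimination and back-substitution give σ_0 = 37/2, σ_1 = -29/2, σ_2 = 17.
On [1, 3], S'(t) = b_1 + 2c_1·(t - 1) + 3d_1·(t - 1)² with b_1 = Δ_1 - h_1(2σ_1 + σ_2)/6 = -2, c_1 = σ_1/2 = -29/4, d_1 = (σ_2 - σ_1)/(6h_1) = 21/8. So S'(1) = -2.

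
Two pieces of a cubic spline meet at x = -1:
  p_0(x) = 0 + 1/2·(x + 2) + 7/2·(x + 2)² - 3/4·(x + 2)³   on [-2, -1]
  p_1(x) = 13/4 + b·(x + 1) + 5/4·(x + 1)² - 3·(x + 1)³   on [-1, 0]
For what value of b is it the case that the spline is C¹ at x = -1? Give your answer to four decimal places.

p_0'(x) = 1/2 + 7·(x + 2) - 9/4·(x + 2)², so p_0'(-1) = 21/4. On the right, p_1'(-1) = b, so b = 21/4.

5.2500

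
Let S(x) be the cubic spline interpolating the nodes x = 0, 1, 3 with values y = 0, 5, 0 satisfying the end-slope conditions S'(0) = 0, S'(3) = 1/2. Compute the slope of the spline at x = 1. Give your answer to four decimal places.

Let M_i = S''(x_i). Step sizes h_i = 1, 2; slopes of the chords Δ_i = (y_(i+1) - y_i)/h_i = 5, -5/2.
  1·M_0 + 6·M_1 + 2·M_2 = 6(Δ_1 - Δ_0) = -45
Clamped end conditions give two more equations: 2h_0·M_0 + h_0·M_1 = 6(Δ_0 - S'(0)) = 30 and h_1·M_1 + 2h_1·M_2 = 6(S'(3) - Δ_1) = 18.
Solving the tridiagonal system: M_0 = 68/3, M_1 = -46/3, M_2 = 73/6.
On [1, 3], S'(x) = b_1 + 2c_1·(x - 1) + 3d_1·(x - 1)² with b_1 = Δ_1 - h_1(2M_1 + M_2)/6 = 11/3, c_1 = M_1/2 = -23/3, d_1 = (M_2 - M_1)/(6h_1) = 55/24. So S'(1) = 11/3.

3.6667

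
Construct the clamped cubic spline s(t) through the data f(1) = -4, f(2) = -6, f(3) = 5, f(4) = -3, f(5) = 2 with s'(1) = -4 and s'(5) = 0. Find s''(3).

With σ_i denoting the second derivative at x_i, h_i = 1, 1, 1, 1, and Δ_i = (y_(i+1) − y_i)/h_i = -2, 11, -8, 5:
  1·σ_0 + 4·σ_1 + 1·σ_2 = 6(Δ_1 - Δ_0) = 78
  1·σ_1 + 4·σ_2 + 1·σ_3 = 6(Δ_2 - Δ_1) = -114
  1·σ_2 + 4·σ_3 + 1·σ_4 = 6(Δ_3 - Δ_2) = 78
Clamped end conditions give two more equations: 2h_0·σ_0 + h_0·σ_1 = 6(Δ_0 - s'(1)) = 12 and h_3·σ_3 + 2h_3·σ_4 = 6(s'(5) - Δ_3) = -30.
Solving: σ_0 = -11, σ_1 = 34, σ_2 = -47, σ_3 = 40, σ_4 = -35.

-47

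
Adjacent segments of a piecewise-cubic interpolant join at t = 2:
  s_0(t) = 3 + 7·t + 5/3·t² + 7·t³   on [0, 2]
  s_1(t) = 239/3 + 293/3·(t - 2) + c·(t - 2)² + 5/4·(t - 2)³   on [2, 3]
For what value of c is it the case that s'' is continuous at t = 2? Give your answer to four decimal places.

s_0''(t) = 10/3 + 42·t, so s_0''(2) = 262/3. On the right, s_1''(2) = 2c, so c = 131/3.

43.6667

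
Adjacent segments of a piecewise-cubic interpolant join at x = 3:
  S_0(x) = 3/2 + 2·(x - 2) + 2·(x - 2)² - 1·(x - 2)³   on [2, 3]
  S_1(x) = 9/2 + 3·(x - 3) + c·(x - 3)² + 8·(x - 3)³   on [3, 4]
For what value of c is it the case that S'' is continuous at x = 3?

S_0''(x) = 4 - 6·(x - 2), so S_0''(3) = -2. On the right, S_1''(3) = 2c, so c = -1.

-1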